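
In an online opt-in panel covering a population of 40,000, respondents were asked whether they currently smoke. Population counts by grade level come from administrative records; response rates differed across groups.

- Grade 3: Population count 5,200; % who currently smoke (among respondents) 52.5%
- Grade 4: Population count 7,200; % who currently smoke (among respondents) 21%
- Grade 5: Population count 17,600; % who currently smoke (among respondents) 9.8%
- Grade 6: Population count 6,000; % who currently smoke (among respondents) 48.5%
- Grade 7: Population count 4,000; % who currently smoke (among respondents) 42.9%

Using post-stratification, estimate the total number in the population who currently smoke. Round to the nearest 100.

Apply each group's respondent rate to its population count:
  Grade 3: 5,200 × 52.5% = 2730
  Grade 4: 7,200 × 21% = 1512
  Grade 5: 17,600 × 9.8% = 1724.8
  Grade 6: 6,000 × 48.5% = 2910
  Grade 7: 4,000 × 42.9% = 1716
Estimated total = 10592.8 → 10,600.

10,600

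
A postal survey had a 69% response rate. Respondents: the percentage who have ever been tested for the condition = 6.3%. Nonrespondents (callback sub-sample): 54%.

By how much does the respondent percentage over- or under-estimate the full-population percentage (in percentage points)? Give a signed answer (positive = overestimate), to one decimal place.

-14.8 percentage points

Nonresponse fraction = 1 − 0.69 = 0.31.
Bias = (nonresponse fraction) × (respondent percentage − nonrespondent percentage)
     = 0.31 × (6.3 − 54) = 0.31 × -47.7 = -14.787.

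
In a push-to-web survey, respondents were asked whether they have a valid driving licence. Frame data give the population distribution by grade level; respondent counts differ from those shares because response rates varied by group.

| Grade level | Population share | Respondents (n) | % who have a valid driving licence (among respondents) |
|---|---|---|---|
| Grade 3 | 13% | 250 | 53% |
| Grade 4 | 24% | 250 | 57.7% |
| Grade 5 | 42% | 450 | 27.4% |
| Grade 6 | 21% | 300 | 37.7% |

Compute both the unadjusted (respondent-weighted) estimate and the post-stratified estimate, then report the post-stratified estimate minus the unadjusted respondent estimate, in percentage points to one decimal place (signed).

-0.9 percentage points

Without adjustment, the pooled respondent share is:
  (250/1250)×53 + (250/1250)×57.7 + (450/1250)×27.4 + (300/1250)×37.7 = 41.052%
Post-stratifying to population shares instead:
  0.13×53 + 0.24×57.7 + 0.42×27.4 + 0.21×37.7 = 40.163%
Difference = 40.163 − 41.052 = -0.889 pp.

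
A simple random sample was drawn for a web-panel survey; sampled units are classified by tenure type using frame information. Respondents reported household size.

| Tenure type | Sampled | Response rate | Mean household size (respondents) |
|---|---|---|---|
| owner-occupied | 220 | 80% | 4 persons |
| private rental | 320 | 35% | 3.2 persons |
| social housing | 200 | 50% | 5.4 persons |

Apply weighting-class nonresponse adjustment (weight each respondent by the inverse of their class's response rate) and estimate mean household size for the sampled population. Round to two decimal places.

4.03

Each respondent's weight = sampled/responded in their class; summing within a class gives n_sampled, so:
  owner-occupied: 220 × 4 = 880
  private rental: 320 × 3.2 = 1024
  social housing: 200 × 5.4 = 1080
Adjusted estimate = 2984 / 740 = 4.03243 → 4.03.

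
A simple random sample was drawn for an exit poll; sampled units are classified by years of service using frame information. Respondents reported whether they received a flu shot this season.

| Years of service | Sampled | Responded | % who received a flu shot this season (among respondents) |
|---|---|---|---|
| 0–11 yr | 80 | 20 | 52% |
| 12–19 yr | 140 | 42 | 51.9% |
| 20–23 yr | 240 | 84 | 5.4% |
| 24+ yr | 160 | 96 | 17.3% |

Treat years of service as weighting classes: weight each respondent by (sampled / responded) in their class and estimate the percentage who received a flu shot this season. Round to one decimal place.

Class response rates: 0–11 yr 20/80 = 25%, 12–19 yr 42/140 = 30%, 20–23 yr 84/240 = 35%, 24+ yr 96/160 = 60%.
Inverse-response-rate weighting restores each class to its sampled count, so class totals weight by n_sampled:
  0–11 yr: 80 × 52 = 4160
  12–19 yr: 140 × 51.9 = 7266
  20–23 yr: 240 × 5.4 = 1296
  24+ yr: 160 × 17.3 = 2768
Adjusted estimate = 15,490 / 620 = 24.9839 → 25.0%.

25.0%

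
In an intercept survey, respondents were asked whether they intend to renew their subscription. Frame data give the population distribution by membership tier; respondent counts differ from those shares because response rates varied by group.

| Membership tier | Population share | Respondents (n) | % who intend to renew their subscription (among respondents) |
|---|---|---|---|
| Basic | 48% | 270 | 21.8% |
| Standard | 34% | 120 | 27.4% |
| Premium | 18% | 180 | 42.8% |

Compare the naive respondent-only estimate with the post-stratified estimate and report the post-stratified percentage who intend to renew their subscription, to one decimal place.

Naive respondent-only estimate (weights = respondent counts):
  (270/570)×21.8 + (120/570)×27.4 + (180/570)×42.8 = 29.6105%
Reweighting by population membership tier shares:
  0.48×21.8 + 0.34×27.4 + 0.18×42.8 = 27.484%

27.5%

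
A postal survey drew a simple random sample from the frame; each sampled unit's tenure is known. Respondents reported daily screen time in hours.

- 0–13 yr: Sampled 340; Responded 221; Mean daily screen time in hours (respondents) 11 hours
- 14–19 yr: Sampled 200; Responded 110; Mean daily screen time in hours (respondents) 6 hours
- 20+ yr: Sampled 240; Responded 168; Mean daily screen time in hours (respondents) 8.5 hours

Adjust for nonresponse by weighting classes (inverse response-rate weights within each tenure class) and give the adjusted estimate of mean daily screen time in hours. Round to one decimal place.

Class response rates: 0–13 yr 221/340 = 65%, 14–19 yr 110/200 = 55%, 20+ yr 168/240 = 70%.
Each respondent's weight = sampled/responded in their class; summing within a class gives n_sampled, so:
  0–13 yr: 340 × 11 = 3740
  14–19 yr: 200 × 6 = 1200
  20+ yr: 240 × 8.5 = 2040
Adjusted estimate = 6980 / 780 = 8.94872 → 8.9.

8.9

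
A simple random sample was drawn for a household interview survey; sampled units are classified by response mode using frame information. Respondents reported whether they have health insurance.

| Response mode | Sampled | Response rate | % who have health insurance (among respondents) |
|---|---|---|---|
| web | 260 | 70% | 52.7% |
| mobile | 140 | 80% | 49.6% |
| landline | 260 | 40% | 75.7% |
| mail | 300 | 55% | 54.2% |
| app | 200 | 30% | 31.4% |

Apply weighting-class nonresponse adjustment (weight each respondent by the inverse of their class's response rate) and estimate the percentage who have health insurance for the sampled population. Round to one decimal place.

With weight = n_sampled/n_responded per class, the weighted class total is n_sampled:
  web: 260 × 52.7 = 13,702
  mobile: 140 × 49.6 = 6944
  landline: 260 × 75.7 = 19,682
  mail: 300 × 54.2 = 16,260
  app: 200 × 31.4 = 6280
Adjusted estimate = 62,868 / 1,160 = 54.1966 → 54.2%.

54.2%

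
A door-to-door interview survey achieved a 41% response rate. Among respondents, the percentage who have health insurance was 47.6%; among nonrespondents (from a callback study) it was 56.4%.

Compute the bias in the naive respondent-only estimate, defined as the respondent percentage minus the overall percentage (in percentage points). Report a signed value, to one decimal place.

Nonresponse fraction = 1 − 0.41 = 0.59.
Bias = (nonresponse fraction) × (respondent percentage − nonrespondent percentage)
     = 0.59 × (47.6 − 56.4) = 0.59 × -8.8 = -5.192.

-5.2 percentage points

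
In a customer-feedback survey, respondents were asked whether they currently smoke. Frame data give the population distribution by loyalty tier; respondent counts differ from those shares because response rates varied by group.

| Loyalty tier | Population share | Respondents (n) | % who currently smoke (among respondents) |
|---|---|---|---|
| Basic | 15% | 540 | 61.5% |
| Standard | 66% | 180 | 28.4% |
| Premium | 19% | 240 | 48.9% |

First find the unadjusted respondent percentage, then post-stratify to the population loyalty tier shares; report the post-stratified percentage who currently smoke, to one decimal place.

37.3%

Without adjustment, the pooled respondent share is:
  (540/960)×61.5 + (180/960)×28.4 + (240/960)×48.9 = 52.1437%
Post-stratified estimate weights by population shares:
  0.15×61.5 + 0.66×28.4 + 0.19×48.9 = 37.26%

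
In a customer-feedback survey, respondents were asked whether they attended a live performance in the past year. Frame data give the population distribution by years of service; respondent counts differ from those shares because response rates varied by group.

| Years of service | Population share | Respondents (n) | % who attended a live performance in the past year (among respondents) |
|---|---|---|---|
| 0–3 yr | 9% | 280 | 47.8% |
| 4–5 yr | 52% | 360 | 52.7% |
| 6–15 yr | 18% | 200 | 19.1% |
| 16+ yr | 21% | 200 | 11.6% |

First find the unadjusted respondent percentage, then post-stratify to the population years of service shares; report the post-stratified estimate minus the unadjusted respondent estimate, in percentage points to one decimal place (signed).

+0.6 percentage points

Without adjustment, the pooled respondent share is:
  (280/1040)×47.8 + (360/1040)×52.7 + (200/1040)×19.1 + (200/1040)×11.6 = 37.0154%
Post-stratifying to population shares instead:
  0.09×47.8 + 0.52×52.7 + 0.18×19.1 + 0.21×11.6 = 37.58%
Difference = 37.58 − 37.0154 = 0.5646 pp.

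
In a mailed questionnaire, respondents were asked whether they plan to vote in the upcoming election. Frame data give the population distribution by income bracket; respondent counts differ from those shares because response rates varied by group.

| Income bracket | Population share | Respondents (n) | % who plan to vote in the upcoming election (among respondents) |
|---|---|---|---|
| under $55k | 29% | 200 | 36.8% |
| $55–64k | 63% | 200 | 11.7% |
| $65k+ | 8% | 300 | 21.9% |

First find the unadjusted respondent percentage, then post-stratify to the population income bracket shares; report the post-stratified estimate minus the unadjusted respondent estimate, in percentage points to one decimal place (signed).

-3.4 percentage points

Unadjusted (pooled respondent) estimate weights by respondent counts:
  (200/700)×36.8 + (200/700)×11.7 + (300/700)×21.9 = 23.2429%
Post-stratifying to population shares instead:
  0.29×36.8 + 0.63×11.7 + 0.08×21.9 = 19.795%
Difference = 19.795 − 23.2429 = -3.4479 pp.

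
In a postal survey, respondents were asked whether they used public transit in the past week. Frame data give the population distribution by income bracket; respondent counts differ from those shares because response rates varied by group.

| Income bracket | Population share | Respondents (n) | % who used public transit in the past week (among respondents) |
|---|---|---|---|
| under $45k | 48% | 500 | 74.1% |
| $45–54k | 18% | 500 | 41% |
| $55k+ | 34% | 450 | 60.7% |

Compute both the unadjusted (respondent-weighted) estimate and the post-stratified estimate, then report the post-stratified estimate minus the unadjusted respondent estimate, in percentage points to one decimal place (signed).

Without adjustment, the pooled respondent share is:
  (500/1450)×74.1 + (500/1450)×41 + (450/1450)×60.7 = 58.5276%
Post-stratified estimate weights by population shares:
  0.48×74.1 + 0.18×41 + 0.34×60.7 = 63.586%
Difference = 63.586 − 58.5276 = 5.0584 pp.

+5.1 percentage points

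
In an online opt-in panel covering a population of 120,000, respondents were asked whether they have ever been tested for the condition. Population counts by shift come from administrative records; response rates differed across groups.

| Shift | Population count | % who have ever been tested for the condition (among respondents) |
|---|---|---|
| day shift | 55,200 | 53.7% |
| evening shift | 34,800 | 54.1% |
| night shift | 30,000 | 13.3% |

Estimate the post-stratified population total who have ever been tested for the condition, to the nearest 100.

Each cell contributes its population count × the respondent rate:
  day shift: 55,200 × 53.7% = 29642.4
  evening shift: 34,800 × 54.1% = 18826.8
  night shift: 30,000 × 13.3% = 3990
Estimated total = 52459.2 → 52,500.

52,500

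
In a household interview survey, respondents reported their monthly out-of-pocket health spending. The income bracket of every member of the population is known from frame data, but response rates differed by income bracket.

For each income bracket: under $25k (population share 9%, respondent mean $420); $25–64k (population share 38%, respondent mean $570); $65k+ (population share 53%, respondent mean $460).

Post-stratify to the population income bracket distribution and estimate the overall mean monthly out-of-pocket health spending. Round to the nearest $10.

$500

Each cell contributes population-share × respondent value:
  under $25k: 0.09 × 420 = 37.8
  $25–64k: 0.38 × 570 = 216.6
  $65k+: 0.53 × 460 = 243.8
Post-stratified estimate = 498.2 → $500.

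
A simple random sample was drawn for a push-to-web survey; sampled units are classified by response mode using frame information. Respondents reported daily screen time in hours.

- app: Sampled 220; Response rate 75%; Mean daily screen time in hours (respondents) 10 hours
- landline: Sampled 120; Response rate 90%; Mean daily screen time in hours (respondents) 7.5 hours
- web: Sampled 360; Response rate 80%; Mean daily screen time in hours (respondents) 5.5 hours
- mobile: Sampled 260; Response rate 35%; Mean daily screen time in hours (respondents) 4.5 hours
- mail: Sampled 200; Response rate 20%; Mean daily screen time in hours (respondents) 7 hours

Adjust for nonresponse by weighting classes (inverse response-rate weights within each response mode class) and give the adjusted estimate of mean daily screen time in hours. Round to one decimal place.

Each respondent's weight = sampled/responded in their class; summing within a class gives n_sampled, so:
  app: 220 × 10 = 2200
  landline: 120 × 7.5 = 900
  web: 360 × 5.5 = 1980
  mobile: 260 × 4.5 = 1170
  mail: 200 × 7 = 1400
Adjusted estimate = 7650 / 1,160 = 6.59483 → 6.6.

6.6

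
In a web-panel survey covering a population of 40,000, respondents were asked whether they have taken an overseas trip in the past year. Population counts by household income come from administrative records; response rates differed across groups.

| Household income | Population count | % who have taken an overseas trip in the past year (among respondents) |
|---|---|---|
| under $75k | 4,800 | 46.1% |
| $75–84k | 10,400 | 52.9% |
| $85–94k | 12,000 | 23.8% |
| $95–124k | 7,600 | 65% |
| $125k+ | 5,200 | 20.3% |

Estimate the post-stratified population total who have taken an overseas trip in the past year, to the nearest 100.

Each cell contributes its population count × the respondent rate:
  under $75k: 4,800 × 46.1% = 2212.8
  $75–84k: 10,400 × 52.9% = 5501.6
  $85–94k: 12,000 × 23.8% = 2856
  $95–124k: 7,600 × 65% = 4940
  $125k+: 5,200 × 20.3% = 1055.6
Estimated total = 16,566 → 16,600.

16,600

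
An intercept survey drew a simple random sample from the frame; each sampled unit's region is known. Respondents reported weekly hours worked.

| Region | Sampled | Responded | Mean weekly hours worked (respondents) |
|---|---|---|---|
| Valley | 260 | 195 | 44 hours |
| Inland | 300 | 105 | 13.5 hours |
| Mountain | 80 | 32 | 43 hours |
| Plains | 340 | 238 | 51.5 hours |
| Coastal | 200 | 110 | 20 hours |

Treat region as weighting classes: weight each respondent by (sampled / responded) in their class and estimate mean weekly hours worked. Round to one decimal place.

34.3

Class response rates: Valley 195/260 = 75%, Inland 105/300 = 35%, Mountain 32/80 = 40%, Plains 238/340 = 70%, Coastal 110/200 = 55%.
Each respondent's weight = sampled/responded in their class; summing within a class gives n_sampled, so:
  Valley: 260 × 44 = 11,440
  Inland: 300 × 13.5 = 4050
  Mountain: 80 × 43 = 3440
  Plains: 340 × 51.5 = 17,510
  Coastal: 200 × 20 = 4000
Adjusted estimate = 40,440 / 1,180 = 34.2712 → 34.3.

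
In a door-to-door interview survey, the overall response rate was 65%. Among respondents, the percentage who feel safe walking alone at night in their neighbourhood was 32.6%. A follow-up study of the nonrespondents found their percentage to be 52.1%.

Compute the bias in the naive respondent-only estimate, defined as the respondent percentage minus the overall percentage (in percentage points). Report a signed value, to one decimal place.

Nonresponse fraction = 1 − 0.65 = 0.35.
Bias = (nonresponse fraction) × (respondent percentage − nonrespondent percentage)
     = 0.35 × (32.6 − 52.1) = 0.35 × -19.5 = -6.825.

-6.8 percentage points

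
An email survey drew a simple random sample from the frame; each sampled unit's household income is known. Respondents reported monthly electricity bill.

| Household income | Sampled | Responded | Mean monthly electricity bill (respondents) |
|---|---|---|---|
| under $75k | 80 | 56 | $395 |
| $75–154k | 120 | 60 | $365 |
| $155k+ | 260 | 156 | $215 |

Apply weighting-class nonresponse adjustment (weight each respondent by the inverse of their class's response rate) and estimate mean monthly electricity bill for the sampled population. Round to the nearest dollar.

Class response rates: under $75k 56/80 = 70%, $75–154k 60/120 = 50%, $155k+ 156/260 = 60%.
Each respondent's weight = sampled/responded in their class; summing within a class gives n_sampled, so:
  under $75k: 80 × 395 = 31,600
  $75–154k: 120 × 365 = 43,800
  $155k+: 260 × 215 = 55,900
Adjusted estimate = 131,300 / 460 = 285.435 → $285.

$285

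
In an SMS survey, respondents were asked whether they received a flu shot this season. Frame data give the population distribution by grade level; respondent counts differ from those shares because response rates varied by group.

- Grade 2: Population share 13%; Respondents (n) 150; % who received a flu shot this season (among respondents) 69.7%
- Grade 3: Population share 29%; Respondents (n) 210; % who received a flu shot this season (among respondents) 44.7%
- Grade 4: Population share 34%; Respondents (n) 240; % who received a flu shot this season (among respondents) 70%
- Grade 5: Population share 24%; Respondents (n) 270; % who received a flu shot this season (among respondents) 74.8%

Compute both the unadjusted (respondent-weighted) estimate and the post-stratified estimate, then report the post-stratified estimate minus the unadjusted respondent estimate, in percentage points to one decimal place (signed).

-1.6 percentage points

Unadjusted (pooled respondent) estimate weights by respondent counts:
  (150/870)×69.7 + (210/870)×44.7 + (240/870)×70 + (270/870)×74.8 = 65.331%
Post-stratified estimate weights by population shares:
  0.13×69.7 + 0.29×44.7 + 0.34×70 + 0.24×74.8 = 63.776%
Difference = 63.776 − 65.331 = -1.555 pp.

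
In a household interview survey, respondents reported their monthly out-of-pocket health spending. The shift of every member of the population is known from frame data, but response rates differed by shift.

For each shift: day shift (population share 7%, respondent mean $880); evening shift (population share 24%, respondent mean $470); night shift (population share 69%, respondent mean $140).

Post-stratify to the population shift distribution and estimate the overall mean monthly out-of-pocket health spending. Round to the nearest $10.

$270

Reweight to the known shift distribution:
  day shift: 0.07 × 880 = 61.6
  evening shift: 0.24 × 470 = 112.8
  night shift: 0.69 × 140 = 96.6
Post-stratified estimate = 271 → $270.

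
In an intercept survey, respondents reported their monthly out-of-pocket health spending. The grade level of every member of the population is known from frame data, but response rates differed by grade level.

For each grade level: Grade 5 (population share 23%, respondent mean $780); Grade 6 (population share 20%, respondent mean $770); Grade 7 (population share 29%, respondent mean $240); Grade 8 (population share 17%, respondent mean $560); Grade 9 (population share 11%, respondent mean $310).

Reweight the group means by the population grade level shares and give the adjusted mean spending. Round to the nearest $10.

$530

Each cell contributes population-share × respondent value:
  Grade 5: 0.23 × 780 = 179.4
  Grade 6: 0.2 × 770 = 154
  Grade 7: 0.29 × 240 = 69.6
  Grade 8: 0.17 × 560 = 95.2
  Grade 9: 0.11 × 310 = 34.1
Post-stratified estimate = 532.3 → $530.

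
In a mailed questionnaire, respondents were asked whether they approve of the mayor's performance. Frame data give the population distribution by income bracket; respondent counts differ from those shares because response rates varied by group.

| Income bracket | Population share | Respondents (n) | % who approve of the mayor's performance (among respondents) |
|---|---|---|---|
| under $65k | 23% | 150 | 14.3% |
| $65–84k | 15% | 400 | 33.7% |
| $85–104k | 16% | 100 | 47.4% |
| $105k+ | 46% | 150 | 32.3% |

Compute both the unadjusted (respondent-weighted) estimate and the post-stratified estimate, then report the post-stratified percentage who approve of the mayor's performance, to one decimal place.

Naive respondent-only estimate (weights = respondent counts):
  (150/800)×14.3 + (400/800)×33.7 + (100/800)×47.4 + (150/800)×32.3 = 31.5125%
Post-stratified estimate weights by population shares:
  0.23×14.3 + 0.15×33.7 + 0.16×47.4 + 0.46×32.3 = 30.786%

30.8%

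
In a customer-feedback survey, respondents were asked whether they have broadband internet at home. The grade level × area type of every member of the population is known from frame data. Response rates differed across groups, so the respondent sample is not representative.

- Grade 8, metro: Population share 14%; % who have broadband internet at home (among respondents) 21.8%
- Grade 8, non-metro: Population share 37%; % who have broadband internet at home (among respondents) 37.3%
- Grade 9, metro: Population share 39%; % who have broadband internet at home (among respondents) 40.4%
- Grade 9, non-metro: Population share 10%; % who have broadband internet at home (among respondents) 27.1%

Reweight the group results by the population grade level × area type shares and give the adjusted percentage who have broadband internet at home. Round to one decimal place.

Weight each group's respondent value by its population share:
  Grade 8, metro: 0.14 × 21.8 = 3.052
  Grade 8, non-metro: 0.37 × 37.3 = 13.801
  Grade 9, metro: 0.39 × 40.4 = 15.756
  Grade 9, non-metro: 0.1 × 27.1 = 2.71
Post-stratified estimate = 35.319 → 35.3%.

35.3%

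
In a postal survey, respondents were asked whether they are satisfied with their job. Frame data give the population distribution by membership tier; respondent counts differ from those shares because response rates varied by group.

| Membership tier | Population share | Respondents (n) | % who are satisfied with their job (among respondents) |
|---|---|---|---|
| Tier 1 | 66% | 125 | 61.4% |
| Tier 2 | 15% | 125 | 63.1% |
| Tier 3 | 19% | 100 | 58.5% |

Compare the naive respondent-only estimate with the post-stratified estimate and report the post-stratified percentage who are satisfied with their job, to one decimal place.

61.1%

Naive respondent-only estimate (weights = respondent counts):
  (125/350)×61.4 + (125/350)×63.1 + (100/350)×58.5 = 61.1786%
Reweighting by population membership tier shares:
  0.66×61.4 + 0.15×63.1 + 0.19×58.5 = 61.104%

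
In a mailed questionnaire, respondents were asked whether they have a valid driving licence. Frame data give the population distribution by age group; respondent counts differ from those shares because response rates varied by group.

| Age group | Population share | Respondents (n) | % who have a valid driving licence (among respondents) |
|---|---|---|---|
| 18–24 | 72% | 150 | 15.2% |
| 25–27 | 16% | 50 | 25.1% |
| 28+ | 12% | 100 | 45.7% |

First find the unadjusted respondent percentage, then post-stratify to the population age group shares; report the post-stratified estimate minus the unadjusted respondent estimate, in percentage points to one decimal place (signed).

-6.6 percentage points

Without adjustment, the pooled respondent share is:
  (150/300)×15.2 + (50/300)×25.1 + (100/300)×45.7 = 27.0167%
Post-stratified estimate weights by population shares:
  0.72×15.2 + 0.16×25.1 + 0.12×45.7 = 20.444%
Difference = 20.444 − 27.0167 = -6.5727 pp.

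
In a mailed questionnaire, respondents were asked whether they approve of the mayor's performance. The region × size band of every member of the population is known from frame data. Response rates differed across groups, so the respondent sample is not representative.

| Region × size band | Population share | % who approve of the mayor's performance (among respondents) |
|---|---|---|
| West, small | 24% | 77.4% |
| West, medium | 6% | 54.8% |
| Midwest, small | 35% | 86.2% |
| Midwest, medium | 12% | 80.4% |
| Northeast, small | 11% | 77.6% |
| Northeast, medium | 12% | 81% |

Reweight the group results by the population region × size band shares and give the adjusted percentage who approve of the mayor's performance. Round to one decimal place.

79.9%

Reweight to the known region × size band distribution:
  West, small: 0.24 × 77.4 = 18.576
  West, medium: 0.06 × 54.8 = 3.288
  Midwest, small: 0.35 × 86.2 = 30.17
  Midwest, medium: 0.12 × 80.4 = 9.648
  Northeast, small: 0.11 × 77.6 = 8.536
  Northeast, medium: 0.12 × 81 = 9.72
Post-stratified estimate = 79.938 → 79.9%.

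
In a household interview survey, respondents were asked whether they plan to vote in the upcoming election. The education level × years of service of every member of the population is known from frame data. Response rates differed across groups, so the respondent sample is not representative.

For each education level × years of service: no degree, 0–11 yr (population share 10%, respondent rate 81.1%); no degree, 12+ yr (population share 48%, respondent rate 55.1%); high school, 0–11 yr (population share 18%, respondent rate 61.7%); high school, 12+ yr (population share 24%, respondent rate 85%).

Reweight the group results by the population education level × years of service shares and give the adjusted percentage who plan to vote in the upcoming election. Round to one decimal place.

Each cell contributes population-share × respondent value:
  no degree, 0–11 yr: 0.1 × 81.1 = 8.11
  no degree, 12+ yr: 0.48 × 55.1 = 26.448
  high school, 0–11 yr: 0.18 × 61.7 = 11.106
  high school, 12+ yr: 0.24 × 85 = 20.4
Post-stratified estimate = 66.064 → 66.1%.

66.1%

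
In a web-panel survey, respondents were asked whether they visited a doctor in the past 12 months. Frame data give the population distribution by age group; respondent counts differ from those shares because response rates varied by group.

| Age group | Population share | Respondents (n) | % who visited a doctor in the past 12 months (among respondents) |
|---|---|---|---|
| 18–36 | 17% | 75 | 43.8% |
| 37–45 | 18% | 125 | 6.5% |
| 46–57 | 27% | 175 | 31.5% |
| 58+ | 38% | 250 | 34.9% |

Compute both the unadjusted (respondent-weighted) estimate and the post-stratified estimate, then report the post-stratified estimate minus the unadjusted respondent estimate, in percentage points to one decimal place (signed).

+1.0 percentage points

Unadjusted (pooled respondent) estimate weights by respondent counts:
  (75/625)×43.8 + (125/625)×6.5 + (175/625)×31.5 + (250/625)×34.9 = 29.336%
Reweighting by population age group shares:
  0.17×43.8 + 0.18×6.5 + 0.27×31.5 + 0.38×34.9 = 30.383%
Difference = 30.383 − 29.336 = 1.047 pp.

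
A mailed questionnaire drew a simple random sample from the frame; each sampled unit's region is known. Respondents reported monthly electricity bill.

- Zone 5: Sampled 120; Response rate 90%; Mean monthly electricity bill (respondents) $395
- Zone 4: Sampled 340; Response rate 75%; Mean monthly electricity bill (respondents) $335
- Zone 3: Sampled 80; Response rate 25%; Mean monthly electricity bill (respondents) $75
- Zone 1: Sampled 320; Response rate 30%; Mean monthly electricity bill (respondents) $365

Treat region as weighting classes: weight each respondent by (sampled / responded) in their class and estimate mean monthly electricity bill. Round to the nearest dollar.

$330

Each respondent's weight = sampled/responded in their class; summing within a class gives n_sampled, so:
  Zone 5: 120 × 395 = 47,400
  Zone 4: 340 × 335 = 113,900
  Zone 3: 80 × 75 = 6000
  Zone 1: 320 × 365 = 116,800
Adjusted estimate = 284,100 / 860 = 330.349 → $330.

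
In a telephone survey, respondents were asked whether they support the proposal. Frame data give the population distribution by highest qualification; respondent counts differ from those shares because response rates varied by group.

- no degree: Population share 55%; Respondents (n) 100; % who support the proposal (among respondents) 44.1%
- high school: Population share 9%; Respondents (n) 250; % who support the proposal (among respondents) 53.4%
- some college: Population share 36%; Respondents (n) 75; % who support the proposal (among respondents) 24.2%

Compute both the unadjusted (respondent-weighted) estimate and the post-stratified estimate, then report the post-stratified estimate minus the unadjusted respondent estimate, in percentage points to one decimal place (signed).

Without adjustment, the pooled respondent share is:
  (100/425)×44.1 + (250/425)×53.4 + (75/425)×24.2 = 46.0588%
Post-stratified estimate weights by population shares:
  0.55×44.1 + 0.09×53.4 + 0.36×24.2 = 37.773%
Difference = 37.773 − 46.0588 = -8.2858 pp.

-8.3 percentage points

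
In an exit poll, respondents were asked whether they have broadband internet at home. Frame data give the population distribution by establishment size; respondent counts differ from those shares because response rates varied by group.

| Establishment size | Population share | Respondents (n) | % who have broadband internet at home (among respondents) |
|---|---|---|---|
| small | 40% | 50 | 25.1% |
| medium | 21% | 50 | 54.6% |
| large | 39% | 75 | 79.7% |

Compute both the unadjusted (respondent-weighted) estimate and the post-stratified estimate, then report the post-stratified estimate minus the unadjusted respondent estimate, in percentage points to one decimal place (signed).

-4.3 percentage points

Naive respondent-only estimate (weights = respondent counts):
  (50/175)×25.1 + (50/175)×54.6 + (75/175)×79.7 = 56.9286%
Post-stratifying to population shares instead:
  0.4×25.1 + 0.21×54.6 + 0.39×79.7 = 52.589%
Difference = 52.589 − 56.9286 = -4.3396 pp.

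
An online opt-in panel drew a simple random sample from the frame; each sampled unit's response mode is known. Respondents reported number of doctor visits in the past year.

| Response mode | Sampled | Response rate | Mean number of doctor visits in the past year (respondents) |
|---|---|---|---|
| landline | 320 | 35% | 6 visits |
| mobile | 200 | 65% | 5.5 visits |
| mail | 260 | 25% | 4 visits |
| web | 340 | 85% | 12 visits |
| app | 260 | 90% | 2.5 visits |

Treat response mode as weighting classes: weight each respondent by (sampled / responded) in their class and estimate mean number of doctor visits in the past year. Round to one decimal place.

With weight = n_sampled/n_responded per class, the weighted class total is n_sampled:
  landline: 320 × 6 = 1920
  mobile: 200 × 5.5 = 1100
  mail: 260 × 4 = 1040
  web: 340 × 12 = 4080
  app: 260 × 2.5 = 650
Adjusted estimate = 8790 / 1,380 = 6.36956 → 6.4.

6.4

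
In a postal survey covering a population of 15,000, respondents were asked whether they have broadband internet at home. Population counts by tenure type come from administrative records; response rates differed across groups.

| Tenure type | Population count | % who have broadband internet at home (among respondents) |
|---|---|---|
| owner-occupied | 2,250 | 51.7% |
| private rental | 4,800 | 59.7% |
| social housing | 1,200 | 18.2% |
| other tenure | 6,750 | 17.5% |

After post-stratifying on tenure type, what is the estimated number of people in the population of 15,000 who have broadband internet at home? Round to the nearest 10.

5,430

Apply each group's respondent rate to its population count:
  owner-occupied: 2,250 × 51.7% = 1163.25
  private rental: 4,800 × 59.7% = 2865.6
  social housing: 1,200 × 18.2% = 218.4
  other tenure: 6,750 × 17.5% = 1181.25
Estimated total = 5428.5 → 5,430.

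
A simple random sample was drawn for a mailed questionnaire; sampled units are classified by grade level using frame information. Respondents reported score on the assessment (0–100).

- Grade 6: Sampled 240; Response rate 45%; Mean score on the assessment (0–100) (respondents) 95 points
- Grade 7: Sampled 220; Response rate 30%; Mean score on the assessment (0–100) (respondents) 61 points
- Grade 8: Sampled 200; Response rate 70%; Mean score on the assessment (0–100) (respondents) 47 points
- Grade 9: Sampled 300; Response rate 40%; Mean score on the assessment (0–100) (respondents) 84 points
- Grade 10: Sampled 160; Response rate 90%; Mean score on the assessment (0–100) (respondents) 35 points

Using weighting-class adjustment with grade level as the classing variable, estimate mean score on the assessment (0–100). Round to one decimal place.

68.2

Each respondent's weight = sampled/responded in their class; summing within a class gives n_sampled, so:
  Grade 6: 240 × 95 = 22,800
  Grade 7: 220 × 61 = 13,420
  Grade 8: 200 × 47 = 9400
  Grade 9: 300 × 84 = 25,200
  Grade 10: 160 × 35 = 5600
Adjusted estimate = 76,420 / 1,120 = 68.2321 → 68.2.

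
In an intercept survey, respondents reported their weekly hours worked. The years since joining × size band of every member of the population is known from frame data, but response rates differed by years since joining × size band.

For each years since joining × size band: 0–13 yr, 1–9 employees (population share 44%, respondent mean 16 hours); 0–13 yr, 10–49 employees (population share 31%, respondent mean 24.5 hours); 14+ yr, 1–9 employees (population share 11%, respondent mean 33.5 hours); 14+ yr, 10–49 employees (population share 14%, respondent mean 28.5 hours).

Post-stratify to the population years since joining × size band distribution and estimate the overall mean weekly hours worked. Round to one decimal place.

22.3

Post-stratification weights by population share, not respondent share:
  0–13 yr, 1–9 employees: 0.44 × 16 = 7.04
  0–13 yr, 10–49 employees: 0.31 × 24.5 = 7.595
  14+ yr, 1–9 employees: 0.11 × 33.5 = 3.685
  14+ yr, 10–49 employees: 0.14 × 28.5 = 3.99
Post-stratified estimate = 22.31 → 22.3.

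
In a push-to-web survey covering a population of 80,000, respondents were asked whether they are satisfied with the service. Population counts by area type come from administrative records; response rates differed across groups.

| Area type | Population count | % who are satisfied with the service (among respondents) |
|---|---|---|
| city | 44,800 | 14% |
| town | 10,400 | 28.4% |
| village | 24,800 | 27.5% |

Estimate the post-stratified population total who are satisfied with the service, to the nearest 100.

Estimated count per cell = population count × respondent percentage:
  city: 44,800 × 14% = 6272
  town: 10,400 × 28.4% = 2953.6
  village: 24,800 × 27.5% = 6820
Estimated total = 16045.6 → 16,000.

16,000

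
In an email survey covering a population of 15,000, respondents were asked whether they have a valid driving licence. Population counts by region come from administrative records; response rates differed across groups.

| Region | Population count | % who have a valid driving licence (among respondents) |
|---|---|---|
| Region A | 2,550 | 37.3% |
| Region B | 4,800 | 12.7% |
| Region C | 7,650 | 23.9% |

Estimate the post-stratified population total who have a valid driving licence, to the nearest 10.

Apply each group's respondent rate to its population count:
  Region A: 2,550 × 37.3% = 951.15
  Region B: 4,800 × 12.7% = 609.6
  Region C: 7,650 × 23.9% = 1828.35
Estimated total = 3389.1 → 3,390.

3,390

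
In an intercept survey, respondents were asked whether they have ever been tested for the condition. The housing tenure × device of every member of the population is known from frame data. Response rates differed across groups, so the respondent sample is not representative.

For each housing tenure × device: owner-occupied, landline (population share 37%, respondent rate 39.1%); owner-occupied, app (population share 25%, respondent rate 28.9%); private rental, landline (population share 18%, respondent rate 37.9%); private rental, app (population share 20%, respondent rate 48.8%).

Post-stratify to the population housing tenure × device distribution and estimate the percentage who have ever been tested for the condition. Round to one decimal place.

Weight each group's respondent value by its population share:
  owner-occupied, landline: 0.37 × 39.1 = 14.467
  owner-occupied, app: 0.25 × 28.9 = 7.225
  private rental, landline: 0.18 × 37.9 = 6.822
  private rental, app: 0.2 × 48.8 = 9.76
Post-stratified estimate = 38.274 → 38.3%.

38.3%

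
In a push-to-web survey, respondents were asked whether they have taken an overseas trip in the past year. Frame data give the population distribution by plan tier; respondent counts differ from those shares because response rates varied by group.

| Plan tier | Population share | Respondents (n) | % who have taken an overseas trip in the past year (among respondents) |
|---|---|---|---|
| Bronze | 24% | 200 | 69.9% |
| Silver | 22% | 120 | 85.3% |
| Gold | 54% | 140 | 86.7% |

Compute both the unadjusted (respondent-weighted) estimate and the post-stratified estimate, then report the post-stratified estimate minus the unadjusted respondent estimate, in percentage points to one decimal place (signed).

+3.3 percentage points

Without adjustment, the pooled respondent share is:
  (200/460)×69.9 + (120/460)×85.3 + (140/460)×86.7 = 79.0304%
Post-stratifying to population shares instead:
  0.24×69.9 + 0.22×85.3 + 0.54×86.7 = 82.36%
Difference = 82.36 − 79.0304 = 3.3296 pp.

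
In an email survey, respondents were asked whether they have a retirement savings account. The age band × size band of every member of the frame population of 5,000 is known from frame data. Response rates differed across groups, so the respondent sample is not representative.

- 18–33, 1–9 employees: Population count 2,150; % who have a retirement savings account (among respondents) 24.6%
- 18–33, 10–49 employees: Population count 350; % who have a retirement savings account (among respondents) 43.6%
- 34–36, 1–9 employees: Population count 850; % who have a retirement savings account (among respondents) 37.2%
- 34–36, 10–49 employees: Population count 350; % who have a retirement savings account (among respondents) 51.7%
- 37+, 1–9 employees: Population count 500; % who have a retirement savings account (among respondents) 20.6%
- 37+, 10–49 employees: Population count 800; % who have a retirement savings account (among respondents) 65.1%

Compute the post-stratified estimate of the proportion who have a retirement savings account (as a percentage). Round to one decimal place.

Post-stratification weights by population share, not respondent share:
  18–33, 1–9 employees: (2,150/5,000) × 24.6 = 10.578
  18–33, 10–49 employees: (350/5,000) × 43.6 = 3.052
  34–36, 1–9 employees: (850/5,000) × 37.2 = 6.324
  34–36, 10–49 employees: (350/5,000) × 51.7 = 3.619
  37+, 1–9 employees: (500/5,000) × 20.6 = 2.06
  37+, 10–49 employees: (800/5,000) × 65.1 = 10.416
Post-stratified estimate = 36.049 → 36.0%.

36.0%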